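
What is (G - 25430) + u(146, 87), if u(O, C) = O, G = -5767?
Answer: -31051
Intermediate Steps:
(G - 25430) + u(146, 87) = (-5767 - 25430) + 146 = -31197 + 146 = -31051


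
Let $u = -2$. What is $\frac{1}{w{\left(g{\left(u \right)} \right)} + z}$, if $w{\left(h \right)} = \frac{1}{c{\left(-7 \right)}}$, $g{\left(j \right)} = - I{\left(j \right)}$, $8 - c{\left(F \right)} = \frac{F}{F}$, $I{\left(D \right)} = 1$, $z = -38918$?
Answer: $- \frac{7}{272425} \approx -2.5695 \cdot 10^{-5}$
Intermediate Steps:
$c{\left(F \right)} = 7$ ($c{\left(F \right)} = 8 - \frac{F}{F} = 8 - 1 = 7$)
$g{\left(j \right)} = -1$ ($g{\left(j \right)} = \left(-1\right) 1 = -1$)
$w{\left(h \right)} = \frac{1}{7}$
$\frac{1}{w{\left(g{\left(u \right)} \right)} + z} = \frac{1}{\frac{1}{7} - 38918} = \frac{1}{- \frac{272425}{7}} = - \frac{7}{272425}$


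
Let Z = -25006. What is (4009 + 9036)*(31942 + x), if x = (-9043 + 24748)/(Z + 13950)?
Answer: 4606646688115/11056 ≈ 4.1666e+8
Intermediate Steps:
x = -15705/11056 (x = (-9043 + 24748)/(-25006 + 13950) = 15705/(-11056) = 15705*(-1/11056) = -15705/11056 ≈ -1.4205)
(4009 + 9036)*(31942 + x) = (4009 + 9036)*(31942 - 15705/11056) = 13045*(353135047/11056) = 4606646688115/11056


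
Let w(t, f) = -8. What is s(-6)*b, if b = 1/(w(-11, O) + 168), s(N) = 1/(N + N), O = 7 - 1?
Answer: -1/1920 ≈ -0.00052083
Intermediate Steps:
O = 6
s(N) = 1/(2*N)
b = 1/160 (b = 1/(-8 + 168) = 1/160 ≈ 0.0062500)
s(-6)*b = ((½)/(-6))*(1/160) = ((½)*(-⅙))*(1/160) = -1/12*1/160 = -1/1920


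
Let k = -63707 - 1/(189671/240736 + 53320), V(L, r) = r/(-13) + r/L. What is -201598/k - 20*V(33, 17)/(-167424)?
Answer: 11616247243838865194683/3670961044082296824288 ≈ 3.1644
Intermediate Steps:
V(L, r) = -r/13 + r/L (V(L, r) = r*(-1/13) + r/L = -r/13 + r/L)
k = -817757908139773/12836233191 (k = -63707 - 1/(189671*(1/240736) + 53320) = -63707 - 1/(189671/240736 + 53320) = -63707 - 1/12836233191/240736 = -63707 - 1*240736/12836233191 = -63707 - 240736/12836233191 = -817757908139773/12836233191 ≈ -63707.)
-201598/k - 20*V(33, 17)/(-167424) = -201598/(-817757908139773/12836233191) - 20*(-1/13*17 + 17/33)/(-167424) = -201598*(-12836233191/817757908139773) - 20*(-17/13 + 17*(1/33))*(-1/167424) = 2587758938839218/817757908139773 - 20*(-17/13 + 17/33)*(-1/167424) = 2587758938839218/817757908139773 - 20*(-340/429)*(-1/167424) = 2587758938839218/817757908139773 + (6800/429)*(-1/167424) = 2587758938839218/817757908139773 - 425/4489056 = 11616247243838865194683/3670961044082296824288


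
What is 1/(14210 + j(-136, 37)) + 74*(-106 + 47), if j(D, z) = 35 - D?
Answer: -62787445/14381 ≈ -4366.0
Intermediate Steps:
1/(14210 + j(-136, 37)) + 74*(-106 + 47) = 1/(14210 + (35 - 1*(-136))) + 74*(-106 + 47) = 1/(14210 + (35 + 136)) + 74*(-59) = 1/(14210 + 171) - 4366 = 1/14381 - 4366 = -62787445/14381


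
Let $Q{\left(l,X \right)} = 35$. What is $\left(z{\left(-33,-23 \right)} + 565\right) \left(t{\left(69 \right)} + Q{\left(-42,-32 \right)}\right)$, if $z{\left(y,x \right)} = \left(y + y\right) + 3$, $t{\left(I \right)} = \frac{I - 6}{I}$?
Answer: $\frac{414652}{23} \approx 18028.0$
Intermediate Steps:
$t{\left(I \right)} = \frac{-6 + I}{I}$ ($t{\left(I \right)} = \frac{I - 6}{I} = \frac{-6 + I}{I}$)
$z{\left(y,x \right)} = 3 + 2 y$ ($z{\left(y,x \right)} = 2 y + 3 = 3 + 2 y$)
$\left(z{\left(-33,-23 \right)} + 565\right) \left(t{\left(69 \right)} + Q{\left(-42,-32 \right)}\right) = \left(\left(3 + 2 \left(-33\right)\right) + 565\right) \left(\frac{-6 + 69}{69} + 35\right) = \left(\left(3 - 66\right) + 565\right) \left(\frac{1}{69} \cdot 63 + 35\right) = \left(-63 + 565\right) \left(\frac{21}{23} + 35\right) = 502 \cdot \frac{826}{23} = \frac{414652}{23}$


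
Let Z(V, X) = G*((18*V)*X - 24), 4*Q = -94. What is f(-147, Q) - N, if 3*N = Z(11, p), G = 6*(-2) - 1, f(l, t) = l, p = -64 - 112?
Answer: -151259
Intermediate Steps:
Q = -47/2 (Q = (¼)*(-94) = -47/2 ≈ -23.500)
p = -176
G = -13 (G = -12 - 1 = -13)
Z(V, X) = 312 - 234*V*X (Z(V, X) = -13*((18*V)*X - 24) = -13*(18*V*X - 24) = -13*(-24 + 18*V*X) = 312 - 234*V*X)
N = 151112 (N = (312 - 234*11*(-176))/3 = (312 + 453024)/3 = (⅓)*453336 = 151112)
f(-147, Q) - N = -147 - 1*151112 = -147 - 151112 = -151259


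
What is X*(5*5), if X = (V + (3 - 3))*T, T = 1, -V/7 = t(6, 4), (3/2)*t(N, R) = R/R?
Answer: -350/3 ≈ -116.67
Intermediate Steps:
t(N, R) = ⅔ (t(N, R) = 2*(R/R)/3 = (⅔)*1 = ⅔)
V = -14/3 (V = -7*⅔ = -14/3 ≈ -4.6667)
X = -14/3 (X = (-14/3 + (3 - 3))*1 = (-14/3 + 0)*1 = -14/3*1 = -14/3 ≈ -4.6667)
X*(5*5) = -70*5/3 = -14/3*25 = -350/3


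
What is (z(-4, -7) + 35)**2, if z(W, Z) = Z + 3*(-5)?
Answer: 169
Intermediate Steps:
z(W, Z) = -15 + Z (z(W, Z) = Z - 15 = -15 + Z)
(z(-4, -7) + 35)**2 = ((-15 - 7) + 35)**2 = (-22 + 35)**2 = 13**2 = 169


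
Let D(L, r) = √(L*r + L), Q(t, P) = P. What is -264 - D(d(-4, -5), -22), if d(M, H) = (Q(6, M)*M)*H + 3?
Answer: -264 - 7*√33 ≈ -304.21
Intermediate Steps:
d(M, H) = 3 + H*M² (d(M, H) = (M*M)*H + 3 = M²*H + 3 = H*M² + 3 = 3 + H*M²)
D(L, r) = √(L + L*r)
-264 - D(d(-4, -5), -22) = -264 - √((3 - 5*(-4)²)*(1 - 22)) = -264 - √((3 - 5*16)*(-21)) = -264 - √((3 - 80)*(-21)) = -264 - √(-77*(-21)) = -264 - √1617 = -264 - 7*√33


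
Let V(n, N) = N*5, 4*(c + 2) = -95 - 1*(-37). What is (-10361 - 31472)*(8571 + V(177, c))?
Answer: -710198841/2 ≈ -3.5510e+8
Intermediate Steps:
c = -33/2 (c = -2 + (-95 - 1*(-37))/4 = -2 + (-95 + 37)/4 = -2 + (¼)*(-58) = -2 - 29/2 = -33/2 ≈ -16.500)
V(n, N) = 5*N
(-10361 - 31472)*(8571 + V(177, c)) = (-10361 - 31472)*(8571 + 5*(-33/2)) = -41833*(8571 - 165/2) = -41833*16977/2 = -710198841/2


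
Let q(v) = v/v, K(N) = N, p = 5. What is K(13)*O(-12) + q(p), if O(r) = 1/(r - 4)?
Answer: 3/16 ≈ 0.18750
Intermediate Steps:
O(r) = 1/(-4 + r)
q(v) = 1
K(13)*O(-12) + q(p) = 13/(-4 - 12) + 1 = 13/(-16) + 1 = 13*(-1/16) + 1 = -13/16 + 1 = 3/16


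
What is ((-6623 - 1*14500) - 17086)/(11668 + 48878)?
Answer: -38209/60546 ≈ -0.63107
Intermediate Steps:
((-6623 - 1*14500) - 17086)/(11668 + 48878) = ((-6623 - 14500) - 17086)/60546 = (-21123 - 17086)*(1/60546) = -38209*1/60546 = -38209/60546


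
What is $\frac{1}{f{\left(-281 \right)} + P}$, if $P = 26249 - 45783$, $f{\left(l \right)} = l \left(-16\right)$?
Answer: $- \frac{1}{15038} \approx -6.6498 \cdot 10^{-5}$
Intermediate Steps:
$f{\left(l \right)} = - 16 l$
$P = -19534$
$\frac{1}{f{\left(-281 \right)} + P} = \frac{1}{\left(-16\right) \left(-281\right) - 19534} = \frac{1}{4496 - 19534} = \frac{1}{-15038} = - \frac{1}{15038}$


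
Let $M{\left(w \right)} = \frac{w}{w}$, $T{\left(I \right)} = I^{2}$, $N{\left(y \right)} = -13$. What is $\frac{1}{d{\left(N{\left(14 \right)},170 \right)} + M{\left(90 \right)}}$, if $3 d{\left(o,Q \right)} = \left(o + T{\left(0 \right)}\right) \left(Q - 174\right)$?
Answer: $\frac{3}{55} \approx 0.054545$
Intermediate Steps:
$d{\left(o,Q \right)} = \frac{o \left(-174 + Q\right)}{3}$ ($d{\left(o,Q \right)} = \frac{\left(o + 0^{2}\right) \left(Q - 174\right)}{3} = \frac{\left(o + 0\right) \left(-174 + Q\right)}{3} = \frac{o \left(-174 + Q\right)}{3}$)
$M{\left(w \right)} = 1$
$\frac{1}{d{\left(N{\left(14 \right)},170 \right)} + M{\left(90 \right)}} = \frac{1}{\frac{1}{3} \left(-13\right) \left(-174 + 170\right) + 1} = \frac{1}{\frac{1}{3} \left(-13\right) \left(-4\right) + 1} = \frac{1}{\frac{52}{3} + 1} = \frac{1}{\frac{55}{3}} = \frac{3}{55}$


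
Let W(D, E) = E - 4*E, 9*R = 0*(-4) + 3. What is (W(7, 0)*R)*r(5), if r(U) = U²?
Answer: 0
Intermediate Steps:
R = ⅓ (R = (0*(-4) + 3)/9 = (0 + 3)/9 = (⅑)*3 = ⅓ ≈ 0.33333)
W(D, E) = -3*E
(W(7, 0)*R)*r(5) = (-3*0*(⅓))*5² = (0*(⅓))*25 = 0*25 = 0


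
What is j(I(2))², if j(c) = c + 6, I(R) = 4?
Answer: 100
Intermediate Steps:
j(c) = 6 + c
j(I(2))² = (6 + 4)² = 10² = 100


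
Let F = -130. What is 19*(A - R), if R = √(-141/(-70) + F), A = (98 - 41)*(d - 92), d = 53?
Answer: -42237 - 323*I*√2170/70 ≈ -42237.0 - 214.95*I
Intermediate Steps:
A = -2223 (A = (98 - 41)*(53 - 92) = 57*(-39) = -2223)
R = 17*I*√2170/70 (R = √(-141/(-70) - 130) = √(-141*(-1/70) - 130) = √(141/70 - 130) = √(-8959/70) = 17*I*√2170/70 ≈ 11.313*I)
19*(A - R) = 19*(-2223 - 17*I*√2170/70) = -42237 - 323*I*√2170/70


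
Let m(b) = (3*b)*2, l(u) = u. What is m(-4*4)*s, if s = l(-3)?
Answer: 288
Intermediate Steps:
s = -3
m(b) = 6*b
m(-4*4)*s = (6*(-4*4))*(-3) = (6*(-16))*(-3) = -96*(-3) = 288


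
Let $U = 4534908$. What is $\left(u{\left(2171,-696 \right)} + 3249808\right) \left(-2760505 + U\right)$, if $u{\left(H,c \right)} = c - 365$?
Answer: $5764586423041$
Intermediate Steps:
$u{\left(H,c \right)} = -365 + c$
$\left(u{\left(2171,-696 \right)} + 3249808\right) \left(-2760505 + U\right) = \left(\left(-365 - 696\right) + 3249808\right) \left(-2760505 + 4534908\right) = \left(-1061 + 3249808\right) 1774403 = 3248747 \cdot 1774403 = 5764586423041$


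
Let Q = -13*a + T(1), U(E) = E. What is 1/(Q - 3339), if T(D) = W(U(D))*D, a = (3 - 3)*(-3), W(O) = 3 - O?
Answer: -1/3337 ≈ -0.00029967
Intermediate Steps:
a = 0 (a = 0*(-3) = 0)
T(D) = D*(3 - D) (T(D) = (3 - D)*D = D*(3 - D))
Q = 2 (Q = -13*0 + 1*(3 - 1*1) = 0 + 1*(3 - 1) = 0 + 1*2 = 0 + 2 = 2)
1/(Q - 3339) = 1/(2 - 3339) = 1/(-3337) = -1/3337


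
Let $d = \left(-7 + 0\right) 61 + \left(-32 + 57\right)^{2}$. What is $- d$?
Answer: $-198$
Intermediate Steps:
$d = 198$ ($d = \left(-7\right) 61 + 25^{2} = -427 + 625 = 198$)
$- d = \left(-1\right) 198 = -198$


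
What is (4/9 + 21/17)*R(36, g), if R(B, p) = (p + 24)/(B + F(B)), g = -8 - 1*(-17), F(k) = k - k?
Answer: 2827/1836 ≈ 1.5398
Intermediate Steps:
F(k) = 0
g = 9 (g = -8 + 17 = 9)
R(B, p) = (24 + p)/B (R(B, p) = (p + 24)/(B + 0) = (24 + p)/B)
(4/9 + 21/17)*R(36, g) = (4/9 + 21/17)*((24 + 9)/36) = (4*(⅑) + 21*(1/17))*((1/36)*33) = (4/9 + 21/17)*(11/12) = (257/153)*(11/12) = 2827/1836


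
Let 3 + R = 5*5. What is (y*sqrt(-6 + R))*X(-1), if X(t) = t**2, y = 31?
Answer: 124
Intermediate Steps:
R = 22 (R = -3 + 5*5 = -3 + 25 = 22)
(y*sqrt(-6 + R))*X(-1) = (31*sqrt(-6 + 22))*(-1)**2 = (31*sqrt(16))*1 = (31*4)*1 = 124*1 = 124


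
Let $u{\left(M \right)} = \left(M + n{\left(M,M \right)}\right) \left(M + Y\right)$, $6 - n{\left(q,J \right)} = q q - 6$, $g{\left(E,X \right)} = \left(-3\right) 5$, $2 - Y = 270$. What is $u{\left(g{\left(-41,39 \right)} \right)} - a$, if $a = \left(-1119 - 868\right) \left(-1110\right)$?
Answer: $-2141046$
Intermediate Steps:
$Y = -268$ ($Y = 2 - 270 = -268$)
$g{\left(E,X \right)} = -15$
$n{\left(q,J \right)} = 12 - q^{2}$ ($n{\left(q,J \right)} = 6 - \left(q q - 6\right) = 6 - \left(q^{2} - 6\right) = 6 - \left(-6 + q^{2}\right) = 12 - q^{2}$)
$u{\left(M \right)} = \left(-268 + M\right) \left(12 + M - M^{2}\right)$ ($u{\left(M \right)} = \left(M - \left(-12 + M^{2}\right)\right) \left(M - 268\right) = \left(12 + M - M^{2}\right) \left(-268 + M\right) = \left(-268 + M\right) \left(12 + M - M^{2}\right)$)
$a = 2205570$ ($a = \left(-1987\right) \left(-1110\right) = 2205570$)
$u{\left(g{\left(-41,39 \right)} \right)} - a = \left(-3216 - \left(-15\right)^{3} - -3840 + 269 \left(-15\right)^{2}\right) - 2205570 = \left(-3216 - -3375 + 3840 + 269 \cdot 225\right) - 2205570 = \left(-3216 + 3375 + 3840 + 60525\right) - 2205570 = 64524 - 2205570 = -2141046$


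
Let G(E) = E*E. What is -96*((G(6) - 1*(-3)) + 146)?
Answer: -17760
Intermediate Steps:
G(E) = E**2
-96*((G(6) - 1*(-3)) + 146) = -96*((6**2 - 1*(-3)) + 146) = -96*((36 + 3) + 146) = -96*(39 + 146) = -96*185 = -17760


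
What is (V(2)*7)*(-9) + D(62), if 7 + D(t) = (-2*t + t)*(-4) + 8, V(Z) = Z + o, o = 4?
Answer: -129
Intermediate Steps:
V(Z) = 4 + Z (V(Z) = Z + 4 = 4 + Z)
D(t) = 1 + 4*t (D(t) = -7 + ((-2*t + t)*(-4) + 8) = -7 + (-t*(-4) + 8) = -7 + (4*t + 8) = -7 + (8 + 4*t) = 1 + 4*t)
(V(2)*7)*(-9) + D(62) = ((4 + 2)*7)*(-9) + (1 + 4*62) = (6*7)*(-9) + (1 + 248) = 42*(-9) + 249 = -378 + 249 = -129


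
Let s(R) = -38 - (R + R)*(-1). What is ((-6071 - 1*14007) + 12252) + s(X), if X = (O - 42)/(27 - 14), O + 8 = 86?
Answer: -102160/13 ≈ -7858.5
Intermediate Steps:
O = 78 (O = -8 + 86 = 78)
X = 36/13 (X = (78 - 42)/(27 - 14) = 36/13 ≈ 2.7692)
s(R) = -38 + 2*R (s(R) = -38 - 2*R*(-1) = -38 - (-2)*R = -38 + 2*R)
((-6071 - 1*14007) + 12252) + s(X) = ((-6071 - 1*14007) + 12252) + (-38 + 2*(36/13)) = ((-6071 - 14007) + 12252) + (-38 + 72/13) = (-20078 + 12252) - 422/13 = -7826 - 422/13 = -102160/13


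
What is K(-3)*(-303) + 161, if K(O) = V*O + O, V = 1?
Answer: 1979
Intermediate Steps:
K(O) = 2*O (K(O) = 1*O + O = O + O = 2*O)
K(-3)*(-303) + 161 = (2*(-3))*(-303) + 161 = -6*(-303) + 161 = 1818 + 161 = 1979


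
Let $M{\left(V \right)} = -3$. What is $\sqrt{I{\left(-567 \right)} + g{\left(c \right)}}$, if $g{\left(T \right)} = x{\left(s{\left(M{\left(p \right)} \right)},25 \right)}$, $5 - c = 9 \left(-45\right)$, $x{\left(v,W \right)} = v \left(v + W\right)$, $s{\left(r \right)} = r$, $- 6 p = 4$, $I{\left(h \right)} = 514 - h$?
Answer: $\sqrt{1015} \approx 31.859$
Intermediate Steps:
$p = - \frac{2}{3}$ ($p = \left(- \frac{1}{6}\right) 4 = - \frac{2}{3} \approx -0.66667$)
$x{\left(v,W \right)} = v \left(W + v\right)$
$c = 410$ ($c = 5 - 9 \left(-45\right) = 5 - -405 = 5 + 405 = 410$)
$g{\left(T \right)} = -66$ ($g{\left(T \right)} = - 3 \left(25 - 3\right) = \left(-3\right) 22 = -66$)
$\sqrt{I{\left(-567 \right)} + g{\left(c \right)}} = \sqrt{\left(514 - -567\right) - 66} = \sqrt{\left(514 + 567\right) - 66} = \sqrt{1081 - 66} = \sqrt{1015}$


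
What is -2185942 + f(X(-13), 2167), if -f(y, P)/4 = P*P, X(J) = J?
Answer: -20969498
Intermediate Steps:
f(y, P) = -4*P² (f(y, P) = -4*P*P = -4*P²)
-2185942 + f(X(-13), 2167) = -2185942 - 4*2167² = -2185942 - 4*4695889 = -2185942 - 18783556 = -20969498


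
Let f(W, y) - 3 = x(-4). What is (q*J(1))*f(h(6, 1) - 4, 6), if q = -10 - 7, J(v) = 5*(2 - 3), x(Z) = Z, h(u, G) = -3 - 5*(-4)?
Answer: -85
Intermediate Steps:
h(u, G) = 17 (h(u, G) = -3 + 20 = 17)
f(W, y) = -1 (f(W, y) = 3 - 4 = -1)
J(v) = -5 (J(v) = 5*(-1) = -5)
q = -17
(q*J(1))*f(h(6, 1) - 4, 6) = -17*(-5)*(-1) = 85*(-1) = -85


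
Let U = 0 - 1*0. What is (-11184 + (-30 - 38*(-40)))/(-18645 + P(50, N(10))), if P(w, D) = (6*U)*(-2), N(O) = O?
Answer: 9694/18645 ≈ 0.51993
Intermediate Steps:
U = 0 (U = 0 + 0 = 0)
P(w, D) = 0 (P(w, D) = (6*0)*(-2) = 0*(-2) = 0)
(-11184 + (-30 - 38*(-40)))/(-18645 + P(50, N(10))) = (-11184 + (-30 - 38*(-40)))/(-18645 + 0) = (-11184 + (-30 + 1520))/(-18645) = (-11184 + 1490)*(-1/18645) = -9694*(-1/18645) = 9694/18645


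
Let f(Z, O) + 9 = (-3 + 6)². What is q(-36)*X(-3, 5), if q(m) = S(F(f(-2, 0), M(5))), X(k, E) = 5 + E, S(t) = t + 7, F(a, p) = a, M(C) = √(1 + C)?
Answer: 70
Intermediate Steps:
f(Z, O) = 0 (f(Z, O) = -9 + (-3 + 6)² = -9 + 3² = -9 + 9 = 0)
S(t) = 7 + t
q(m) = 7 (q(m) = 7 + 0 = 7)
q(-36)*X(-3, 5) = 7*(5 + 5) = 7*10 = 70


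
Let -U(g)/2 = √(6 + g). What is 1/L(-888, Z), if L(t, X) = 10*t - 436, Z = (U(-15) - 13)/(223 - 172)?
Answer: -1/9316 ≈ -0.00010734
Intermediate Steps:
U(g) = -2*√(6 + g)
Z = -13/51 - 2*I/17 (Z = (-2*√(6 - 15) - 13)/(223 - 172) = (-6*I - 13)/51 = (-6*I - 13)*(1/51) = (-13 - 6*I)*(1/51) = -13/51 - 2*I/17 ≈ -0.2549 - 0.11765*I)
L(t, X) = -436 + 10*t
1/L(-888, Z) = 1/(-436 + 10*(-888)) = 1/(-436 - 8880) = 1/(-9316) = -1/9316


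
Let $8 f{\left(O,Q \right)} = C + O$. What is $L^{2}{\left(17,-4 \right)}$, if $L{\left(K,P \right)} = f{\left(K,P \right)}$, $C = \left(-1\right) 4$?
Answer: $\frac{169}{64} \approx 2.6406$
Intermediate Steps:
$C = -4$
$f{\left(O,Q \right)} = - \frac{1}{2} + \frac{O}{8}$ ($f{\left(O,Q \right)} = \frac{-4 + O}{8} = - \frac{1}{2} + \frac{O}{8}$)
$L{\left(K,P \right)} = - \frac{1}{2} + \frac{K}{8}$
$L^{2}{\left(17,-4 \right)} = \left(- \frac{1}{2} + \frac{1}{8} \cdot 17\right)^{2} = \left(- \frac{1}{2} + \frac{17}{8}\right)^{2} = \left(\frac{13}{8}\right)^{2} = \frac{169}{64}$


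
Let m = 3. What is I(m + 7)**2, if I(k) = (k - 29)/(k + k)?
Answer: 361/400 ≈ 0.90250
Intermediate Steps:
I(k) = (-29 + k)/(2*k) (I(k) = (-29 + k)/((2*k)) = (-29 + k)*(1/(2*k)) = (-29 + k)/(2*k))
I(m + 7)**2 = ((-29 + (3 + 7))/(2*(3 + 7)))**2 = ((1/2)*(-29 + 10)/10)**2 = ((1/2)*(1/10)*(-19))**2 = (-19/20)**2 = 361/400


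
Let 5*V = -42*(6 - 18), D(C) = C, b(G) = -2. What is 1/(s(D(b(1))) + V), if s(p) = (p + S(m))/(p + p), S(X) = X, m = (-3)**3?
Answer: 20/2161 ≈ 0.0092550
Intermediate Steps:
m = -27
s(p) = (-27 + p)/(2*p) (s(p) = (p - 27)/(p + p) = (-27 + p)/((2*p)) = (-27 + p)*(1/(2*p)) = (-27 + p)/(2*p))
V = 504/5 (V = (-42*(6 - 18))/5 = (-42*(-12))/5 = (1/5)*504 = 504/5 ≈ 100.80)
1/(s(D(b(1))) + V) = 1/((1/2)*(-27 - 2)/(-2) + 504/5) = 1/((1/2)*(-1/2)*(-29) + 504/5) = 1/(29/4 + 504/5) = 1/(2161/20) = 20/2161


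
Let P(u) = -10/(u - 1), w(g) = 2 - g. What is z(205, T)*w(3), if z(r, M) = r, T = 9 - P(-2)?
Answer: -205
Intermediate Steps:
P(u) = -10/(-1 + u)
T = 17/3 (T = 9 - (-10)/(-1 - 2) = 9 - (-10)/(-3) = 9 - (-10)*(-1)/3 = 9 - 1*10/3 = 9 - 10/3 = 17/3 ≈ 5.6667)
z(205, T)*w(3) = 205*(2 - 1*3) = 205*(2 - 3) = 205*(-1) = -205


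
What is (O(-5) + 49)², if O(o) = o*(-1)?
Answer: 2916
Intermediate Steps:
O(o) = -o
(O(-5) + 49)² = (-1*(-5) + 49)² = (5 + 49)² = 54² = 2916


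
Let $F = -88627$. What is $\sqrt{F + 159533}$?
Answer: $11 \sqrt{586} \approx 266.28$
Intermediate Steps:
$\sqrt{F + 159533} = \sqrt{-88627 + 159533} = \sqrt{70906} = 11 \sqrt{586}$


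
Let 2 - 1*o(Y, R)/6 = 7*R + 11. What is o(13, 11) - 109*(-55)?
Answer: 5479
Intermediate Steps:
o(Y, R) = -54 - 42*R (o(Y, R) = 12 - 6*(7*R + 11) = 12 - 6*(11 + 7*R) = 12 + (-66 - 42*R) = -54 - 42*R)
o(13, 11) - 109*(-55) = (-54 - 42*11) - 109*(-55) = (-54 - 462) + 5995 = -516 + 5995 = 5479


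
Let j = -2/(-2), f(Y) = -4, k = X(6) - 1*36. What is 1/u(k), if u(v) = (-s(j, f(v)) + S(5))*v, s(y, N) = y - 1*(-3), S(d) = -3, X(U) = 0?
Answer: 1/252 ≈ 0.0039683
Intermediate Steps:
k = -36 (k = 0 - 1*36 = 0 - 36 = -36)
j = 1 (j = -2*(-½) = 1)
s(y, N) = 3 + y (s(y, N) = y + 3 = 3 + y)
u(v) = -7*v (u(v) = (-(3 + 1) - 3)*v = (-1*4 - 3)*v = (-4 - 3)*v = -7*v)
1/u(k) = 1/(-7*(-36)) = 1/252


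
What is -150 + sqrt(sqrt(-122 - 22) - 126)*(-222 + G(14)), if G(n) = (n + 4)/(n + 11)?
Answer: -150 - 5532*sqrt(-126 + 12*I)/25 ≈ -268.15 - 2486.7*I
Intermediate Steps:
G(n) = (4 + n)/(11 + n)
-150 + sqrt(sqrt(-122 - 22) - 126)*(-222 + G(14)) = -150 + sqrt(sqrt(-122 - 22) - 126)*(-222 + (4 + 14)/(11 + 14)) = -150 + sqrt(sqrt(-144) - 126)*(-222 + 18/25) = -150 + sqrt(12*I - 126)*(-222 + (1/25)*18) = -150 + sqrt(-126 + 12*I)*(-222 + 18/25) = -150 + sqrt(-126 + 12*I)*(-5532/25) = -150 - 5532*sqrt(-126 + 12*I)/25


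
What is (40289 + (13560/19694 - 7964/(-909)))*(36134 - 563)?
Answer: 4276918565357675/2983641 ≈ 1.4335e+9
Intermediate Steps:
(40289 + (13560/19694 - 7964/(-909)))*(36134 - 563) = (40289 + (13560*(1/19694) - 7964*(-1/909)))*35571 = (40289 + (6780/9847 + 7964/909))*35571 = (40289 + 84584528/8950923)*35571 = (360708321275/8950923)*35571 = 4276918565357675/2983641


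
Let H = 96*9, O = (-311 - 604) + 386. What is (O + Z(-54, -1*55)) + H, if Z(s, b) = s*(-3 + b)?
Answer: 3467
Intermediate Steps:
O = -529 (O = -915 + 386 = -529)
H = 864
(O + Z(-54, -1*55)) + H = (-529 - 54*(-3 - 1*55)) + 864 = (-529 - 54*(-3 - 55)) + 864 = (-529 - 54*(-58)) + 864 = (-529 + 3132) + 864 = 2603 + 864 = 3467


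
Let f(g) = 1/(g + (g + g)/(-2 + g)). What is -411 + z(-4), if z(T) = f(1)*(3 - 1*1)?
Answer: -413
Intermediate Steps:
f(g) = 1/(g + 2*g/(-2 + g)) (f(g) = 1/(g + (2*g)/(-2 + g)) = 1/(g + 2*g/(-2 + g)))
z(T) = -2 (z(T) = ((-2 + 1)/1²)*(3 - 1*1) = (1*(-1))*(3 - 1) = -1*2 = -2)
-411 + z(-4) = -411 - 2 = -413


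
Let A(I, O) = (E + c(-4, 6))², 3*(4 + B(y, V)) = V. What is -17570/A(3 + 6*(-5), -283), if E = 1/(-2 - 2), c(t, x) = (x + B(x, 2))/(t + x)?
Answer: -2530080/169 ≈ -14971.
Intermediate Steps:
B(y, V) = -4 + V/3
c(t, x) = (-10/3 + x)/(t + x) (c(t, x) = (x + (-4 + (⅓)*2))/(t + x) = (x + (-4 + ⅔))/(t + x) = (x - 10/3)/(t + x) = (-10/3 + x)/(t + x))
E = -¼ (E = 1/(-4) = -¼ ≈ -0.25000)
A(I, O) = 169/144 (A(I, O) = (-¼ + (-10/3 + 6)/(-4 + 6))² = (-¼ + (8/3)/2)² = (-¼ + (½)*(8/3))² = (-¼ + 4/3)² = (13/12)² = 169/144)
-17570/A(3 + 6*(-5), -283) = -17570/169/144 = -17570*144/169 = -2530080/169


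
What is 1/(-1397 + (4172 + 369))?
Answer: 1/3144 ≈ 0.00031807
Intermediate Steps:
1/(-1397 + (4172 + 369)) = 1/(-1397 + 4541) = 1/3144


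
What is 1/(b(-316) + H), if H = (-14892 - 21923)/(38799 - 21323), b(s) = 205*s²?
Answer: 17476/357742071665 ≈ 4.8851e-8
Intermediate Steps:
H = -36815/17476 ≈ -2.1066
1/(b(-316) + H) = 1/(205*(-316)² - 36815/17476) = 1/(205*99856 - 36815/17476) = 1/(20470480 - 36815/17476) = 1/(357742071665/17476) = 17476/357742071665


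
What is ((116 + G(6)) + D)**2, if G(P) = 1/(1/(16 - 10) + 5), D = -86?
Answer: 876096/961 ≈ 911.65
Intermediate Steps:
G(P) = 6/31 (G(P) = 1/(1/6 + 5) = 1/(31/6) = 6/31)
((116 + G(6)) + D)**2 = ((116 + 6/31) - 86)**2 = (3602/31 - 86)**2 = (936/31)**2 = 876096/961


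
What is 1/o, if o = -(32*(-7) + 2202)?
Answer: -1/1978 ≈ -0.00050556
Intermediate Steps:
o = -1978 (o = -(-224 + 2202) = -1*1978 = -1978)
1/o = 1/(-1978) = -1/1978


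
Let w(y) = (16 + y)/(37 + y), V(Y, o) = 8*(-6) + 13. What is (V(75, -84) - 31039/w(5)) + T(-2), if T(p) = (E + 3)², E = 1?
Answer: -62097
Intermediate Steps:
V(Y, o) = -35 (V(Y, o) = -48 + 13 = -35)
w(y) = (16 + y)/(37 + y)
T(p) = 16 (T(p) = (1 + 3)² = 4² = 16)
(V(75, -84) - 31039/w(5)) + T(-2) = (-35 - 31039*(37 + 5)/(16 + 5)) + 16 = (-35 - 31039/(21/42)) + 16 = (-35 - 31039/((1/42)*21)) + 16 = (-35 - 31039/½) + 16 = (-35 - 31039*2) + 16 = (-35 - 62078) + 16 = -62113 + 16 = -62097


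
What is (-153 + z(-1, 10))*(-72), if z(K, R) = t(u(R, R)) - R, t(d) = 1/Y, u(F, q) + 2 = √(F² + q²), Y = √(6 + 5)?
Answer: 11736 - 72*√11/11 ≈ 11714.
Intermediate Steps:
Y = √11 ≈ 3.3166
u(F, q) = -2 + √(F² + q²)
t(d) = √11/11 (t(d) = 1/(√11) = √11/11)
z(K, R) = -R + √11/11 (z(K, R) = √11/11 - R = -R + √11/11)
(-153 + z(-1, 10))*(-72) = (-153 + (-1*10 + √11/11))*(-72) = (-153 + (-10 + √11/11))*(-72) = (-163 + √11/11)*(-72) = 11736 - 72*√11/11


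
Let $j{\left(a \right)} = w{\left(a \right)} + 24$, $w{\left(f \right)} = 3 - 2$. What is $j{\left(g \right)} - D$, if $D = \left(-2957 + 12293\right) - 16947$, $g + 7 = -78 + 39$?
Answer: $7636$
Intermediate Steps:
$g = -46$ ($g = -7 + \left(-78 + 39\right) = -7 - 39 = -46$)
$w{\left(f \right)} = 1$ ($w{\left(f \right)} = 3 - 2 = 1$)
$j{\left(a \right)} = 25$ ($j{\left(a \right)} = 1 + 24 = 25$)
$D = -7611$ ($D = 9336 - 16947 = -7611$)
$j{\left(g \right)} - D = 25 - -7611 = 25 + 7611 = 7636$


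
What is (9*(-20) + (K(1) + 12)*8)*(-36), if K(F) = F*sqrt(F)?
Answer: 2736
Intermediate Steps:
K(F) = F**(3/2)
(9*(-20) + (K(1) + 12)*8)*(-36) = (9*(-20) + (1**(3/2) + 12)*8)*(-36) = (-180 + (1 + 12)*8)*(-36) = (-180 + 13*8)*(-36) = (-180 + 104)*(-36) = -76*(-36) = 2736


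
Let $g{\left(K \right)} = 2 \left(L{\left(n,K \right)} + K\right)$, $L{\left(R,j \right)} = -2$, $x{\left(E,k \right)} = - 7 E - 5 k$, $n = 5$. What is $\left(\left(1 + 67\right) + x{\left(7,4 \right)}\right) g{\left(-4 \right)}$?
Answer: $12$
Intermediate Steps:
$g{\left(K \right)} = -4 + 2 K$ ($g{\left(K \right)} = 2 \left(-2 + K\right) = -4 + 2 K$)
$\left(\left(1 + 67\right) + x{\left(7,4 \right)}\right) g{\left(-4 \right)} = \left(\left(1 + 67\right) - 69\right) \left(-4 + 2 \left(-4\right)\right) = \left(68 - 69\right) \left(-4 - 8\right) = \left(68 - 69\right) \left(-12\right) = \left(-1\right) \left(-12\right) = 12$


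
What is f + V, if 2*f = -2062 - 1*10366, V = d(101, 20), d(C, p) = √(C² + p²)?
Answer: -6214 + √10601 ≈ -6111.0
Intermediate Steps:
V = √10601 (V = √(101² + 20²) = √(10201 + 400) = √10601 ≈ 102.96)
f = -6214 (f = (-2062 - 1*10366)/2 = (-2062 - 10366)/2 = (½)*(-12428) = -6214)
f + V = -6214 + √10601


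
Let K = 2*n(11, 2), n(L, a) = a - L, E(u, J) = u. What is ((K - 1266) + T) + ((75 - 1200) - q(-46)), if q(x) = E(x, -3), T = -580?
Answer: -2943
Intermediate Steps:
K = -18 (K = 2*(2 - 1*11) = 2*(2 - 11) = 2*(-9) = -18)
q(x) = x
((K - 1266) + T) + ((75 - 1200) - q(-46)) = ((-18 - 1266) - 580) + ((75 - 1200) - 1*(-46)) = (-1284 - 580) + (-1125 + 46) = -1864 - 1079 = -2943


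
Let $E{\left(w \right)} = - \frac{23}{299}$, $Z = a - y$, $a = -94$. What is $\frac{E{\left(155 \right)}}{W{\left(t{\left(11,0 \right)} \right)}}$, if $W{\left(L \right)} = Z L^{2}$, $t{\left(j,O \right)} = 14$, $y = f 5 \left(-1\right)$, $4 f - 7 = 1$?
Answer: $\frac{1}{214032} \approx 4.6722 \cdot 10^{-6}$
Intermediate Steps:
$f = 2$ ($f = \frac{7}{4} + \frac{1}{4} \cdot 1 = \frac{7}{4} + \frac{1}{4} = 2$)
$y = -10$ ($y = 2 \cdot 5 \left(-1\right) = 10 \left(-1\right) = -10$)
$Z = -84$ ($Z = -94 - -10 = -94 + 10 = -84$)
$E{\left(w \right)} = - \frac{1}{13}$ ($E{\left(w \right)} = \left(-23\right) \frac{1}{299} = - \frac{1}{13}$)
$W{\left(L \right)} = - 84 L^{2}$
$\frac{E{\left(155 \right)}}{W{\left(t{\left(11,0 \right)} \right)}} = - \frac{1}{13 \left(- 84 \cdot 14^{2}\right)} = - \frac{1}{13 \left(\left(-84\right) 196\right)} = - \frac{1}{13 \left(-16464\right)} = \left(- \frac{1}{13}\right) \left(- \frac{1}{16464}\right) = \frac{1}{214032}$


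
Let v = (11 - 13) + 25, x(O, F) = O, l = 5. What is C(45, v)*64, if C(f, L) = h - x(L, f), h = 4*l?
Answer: -192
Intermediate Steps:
h = 20 (h = 4*5 = 20)
v = 23 (v = -2 + 25 = 23)
C(f, L) = 20 - L
C(45, v)*64 = (20 - 1*23)*64 = (20 - 23)*64 = -3*64 = -192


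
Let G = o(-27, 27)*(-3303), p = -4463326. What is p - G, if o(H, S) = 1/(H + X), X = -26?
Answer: -236559581/53 ≈ -4.4634e+6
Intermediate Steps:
o(H, S) = 1/(-26 + H) (o(H, S) = 1/(H - 26) = 1/(-26 + H))
G = 3303/53 (G = -3303/(-26 - 27) = -3303/(-53) = -1/53*(-3303) = 3303/53 ≈ 62.321)
p - G = -4463326 - 1*3303/53 = -4463326 - 3303/53 = -236559581/53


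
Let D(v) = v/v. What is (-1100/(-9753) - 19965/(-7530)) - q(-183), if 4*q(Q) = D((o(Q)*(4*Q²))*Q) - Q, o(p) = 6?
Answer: -211682833/4896006 ≈ -43.236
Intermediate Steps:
D(v) = 1
q(Q) = ¼ - Q/4 (q(Q) = (1 - Q)/4 = ¼ - Q/4)
(-1100/(-9753) - 19965/(-7530)) - q(-183) = (-1100/(-9753) - 19965/(-7530)) - (¼ - ¼*(-183)) = (-1100*(-1/9753) - 19965*(-1/7530)) - (¼ + 183/4) = (1100/9753 + 1331/502) - 1*46 = 13533443/4896006 - 46 = -211682833/4896006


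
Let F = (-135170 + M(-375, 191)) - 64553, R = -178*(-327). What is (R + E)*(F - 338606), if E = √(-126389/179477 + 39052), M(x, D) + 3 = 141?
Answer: -31325945346 - 538191*√1257920087375955/179477 ≈ -3.1432e+10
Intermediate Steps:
R = 58206
M(x, D) = 138 (M(x, D) = -3 + 141 = 138)
F = -199585 (F = (-135170 + 138) - 64553 = -135032 - 64553 = -199585)
E = √1257920087375955/179477 (E = √(-126389*1/179477 + 39052) = √(-126389/179477 + 39052) = √(7008809415/179477) = √1257920087375955/179477 ≈ 197.61)
(R + E)*(F - 338606) = (58206 + √1257920087375955/179477)*(-199585 - 338606) = (58206 + √1257920087375955/179477)*(-538191) = -31325945346 - 538191*√1257920087375955/179477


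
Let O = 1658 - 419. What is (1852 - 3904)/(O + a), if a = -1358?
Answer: 2052/119 ≈ 17.244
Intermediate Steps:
O = 1239
(1852 - 3904)/(O + a) = (1852 - 3904)/(1239 - 1358) = -2052/(-119) = -2052*(-1/119) = 2052/119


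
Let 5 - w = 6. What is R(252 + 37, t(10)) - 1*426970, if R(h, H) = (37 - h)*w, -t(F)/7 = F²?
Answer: -426718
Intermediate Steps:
w = -1 (w = 5 - 1*6 = 5 - 6 = -1)
t(F) = -7*F²
R(h, H) = -37 + h (R(h, H) = (37 - h)*(-1) = -37 + h)
R(252 + 37, t(10)) - 1*426970 = (-37 + (252 + 37)) - 1*426970 = (-37 + 289) - 426970 = 252 - 426970 = -426718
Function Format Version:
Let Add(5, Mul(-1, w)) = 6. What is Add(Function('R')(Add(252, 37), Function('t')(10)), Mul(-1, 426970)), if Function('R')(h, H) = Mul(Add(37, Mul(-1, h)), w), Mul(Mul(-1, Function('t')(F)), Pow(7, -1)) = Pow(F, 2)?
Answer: -426718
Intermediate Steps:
w = -1 (w = Add(5, Mul(-1, 6)) = Add(5, -6) = -1)
Function('t')(F) = Mul(-7, Pow(F, 2))
Function('R')(h, H) = Add(-37, h) (Function('R')(h, H) = Mul(Add(37, Mul(-1, h)), -1) = Add(-37, h))
Add(Function('R')(Add(252, 37), Function('t')(10)), Mul(-1, 426970)) = Add(Add(-37, Add(252, 37)), Mul(-1, 426970)) = Add(Add(-37, 289), -426970) = Add(252, -426970) = -426718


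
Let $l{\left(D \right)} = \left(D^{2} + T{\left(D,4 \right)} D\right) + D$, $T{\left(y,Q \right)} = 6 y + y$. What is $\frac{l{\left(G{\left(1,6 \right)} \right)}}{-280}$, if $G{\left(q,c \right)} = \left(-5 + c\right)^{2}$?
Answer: $- \frac{9}{280} \approx -0.032143$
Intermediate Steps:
$T{\left(y,Q \right)} = 7 y$
$l{\left(D \right)} = D + 8 D^{2}$ ($l{\left(D \right)} = \left(D^{2} + 7 D D\right) + D = \left(D^{2} + 7 D^{2}\right) + D = 8 D^{2} + D = D + 8 D^{2}$)
$\frac{l{\left(G{\left(1,6 \right)} \right)}}{-280} = \frac{\left(-5 + 6\right)^{2} \left(1 + 8 \left(-5 + 6\right)^{2}\right)}{-280} = 1^{2} \left(1 + 8 \cdot 1^{2}\right) \left(- \frac{1}{280}\right) = 1 \left(1 + 8 \cdot 1\right) \left(- \frac{1}{280}\right) = 1 \left(1 + 8\right) \left(- \frac{1}{280}\right) = 1 \cdot 9 \left(- \frac{1}{280}\right) = 9 \left(- \frac{1}{280}\right) = - \frac{9}{280}$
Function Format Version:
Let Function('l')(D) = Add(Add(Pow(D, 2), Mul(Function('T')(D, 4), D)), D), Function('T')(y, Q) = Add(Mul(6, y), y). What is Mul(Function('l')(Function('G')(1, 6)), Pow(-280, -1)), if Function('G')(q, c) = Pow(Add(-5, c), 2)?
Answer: Rational(-9, 280) ≈ -0.032143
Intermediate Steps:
Function('T')(y, Q) = Mul(7, y)
Function('l')(D) = Add(D, Mul(8, Pow(D, 2))) (Function('l')(D) = Add(Add(Pow(D, 2), Mul(Mul(7, D), D)), D) = Add(Add(Pow(D, 2), Mul(7, Pow(D, 2))), D) = Add(Mul(8, Pow(D, 2)), D) = Add(D, Mul(8, Pow(D, 2))))
Mul(Function('l')(Function('G')(1, 6)), Pow(-280, -1)) = Mul(Mul(Pow(Add(-5, 6), 2), Add(1, Mul(8, Pow(Add(-5, 6), 2)))), Pow(-280, -1)) = Mul(Mul(Pow(1, 2), Add(1, Mul(8, Pow(1, 2)))), Rational(-1, 280)) = Mul(Mul(1, Add(1, Mul(8, 1))), Rational(-1, 280)) = Mul(Mul(1, Add(1, 8)), Rational(-1, 280)) = Mul(Mul(1, 9), Rational(-1, 280)) = Mul(9, Rational(-1, 280)) = Rational(-9, 280)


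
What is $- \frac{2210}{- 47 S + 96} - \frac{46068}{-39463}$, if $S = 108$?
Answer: $\frac{31663187}{19652574} \approx 1.6111$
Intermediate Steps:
$- \frac{2210}{- 47 S + 96} - \frac{46068}{-39463} = - \frac{2210}{\left(-47\right) 108 + 96} - \frac{46068}{-39463} = - \frac{2210}{-5076 + 96} - - \frac{46068}{39463} = - \frac{2210}{-4980} + \frac{46068}{39463} = \left(-2210\right) \left(- \frac{1}{4980}\right) + \frac{46068}{39463} = \frac{221}{498} + \frac{46068}{39463} = \frac{31663187}{19652574}$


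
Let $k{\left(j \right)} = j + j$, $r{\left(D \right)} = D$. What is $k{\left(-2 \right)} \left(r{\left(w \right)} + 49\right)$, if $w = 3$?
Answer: $-208$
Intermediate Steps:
$k{\left(j \right)} = 2 j$
$k{\left(-2 \right)} \left(r{\left(w \right)} + 49\right) = 2 \left(-2\right) \left(3 + 49\right) = \left(-4\right) 52 = -208$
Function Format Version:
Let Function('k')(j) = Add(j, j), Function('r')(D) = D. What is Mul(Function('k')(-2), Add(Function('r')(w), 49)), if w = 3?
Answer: -208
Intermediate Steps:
Function('k')(j) = Mul(2, j)
Mul(Function('k')(-2), Add(Function('r')(w), 49)) = Mul(Mul(2, -2), Add(3, 49)) = Mul(-4, 52) = -208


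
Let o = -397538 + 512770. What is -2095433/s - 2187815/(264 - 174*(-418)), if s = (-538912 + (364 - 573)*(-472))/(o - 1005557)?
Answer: -442154210742095/104342568 ≈ -4.2375e+6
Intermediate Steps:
o = 115232
s = 440264/890325 (s = (-538912 + (364 - 573)*(-472))/(115232 - 1005557) = (-538912 - 209*(-472))/(-890325) = (-538912 + 98648)*(-1/890325) = -440264*(-1/890325) = 440264/890325 ≈ 0.49450)
-2095433/s - 2187815/(264 - 174*(-418)) = -2095433/440264/890325 - 2187815/(264 - 174*(-418)) = -2095433*890325/440264 - 2187815/(264 + 72732) = -1865616385725/440264 - 2187815/72996 = -1865616385725/440264 - 2187815*1/72996 = -1865616385725/440264 - 312545/10428 = -442154210742095/104342568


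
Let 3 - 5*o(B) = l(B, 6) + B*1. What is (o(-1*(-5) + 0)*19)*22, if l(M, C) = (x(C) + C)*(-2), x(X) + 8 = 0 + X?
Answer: 2508/5 ≈ 501.60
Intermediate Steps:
x(X) = -8 + X (x(X) = -8 + (0 + X) = -8 + X)
l(M, C) = 16 - 4*C (l(M, C) = ((-8 + C) + C)*(-2) = (-8 + 2*C)*(-2) = 16 - 4*C)
o(B) = 11/5 - B/5 (o(B) = ⅗ - ((16 - 4*6) + B*1)/5 = ⅗ - ((16 - 24) + B)/5 = ⅗ - (-8 + B)/5 = ⅗ + (8/5 - B/5) = 11/5 - B/5)
(o(-1*(-5) + 0)*19)*22 = ((11/5 - (-1*(-5) + 0)/5)*19)*22 = ((11/5 - (5 + 0)/5)*19)*22 = ((11/5 - ⅕*5)*19)*22 = ((11/5 - 1)*19)*22 = ((6/5)*19)*22 = (114/5)*22 = 2508/5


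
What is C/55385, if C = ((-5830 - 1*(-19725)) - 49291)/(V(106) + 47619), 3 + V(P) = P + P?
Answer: -8849/662238445 ≈ -1.3362e-5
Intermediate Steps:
V(P) = -3 + 2*P (V(P) = -3 + (P + P) = -3 + 2*P)
C = -8849/11957 (C = ((-5830 - 1*(-19725)) - 49291)/((-3 + 2*106) + 47619) = ((-5830 + 19725) - 49291)/((-3 + 212) + 47619) = (13895 - 49291)/(209 + 47619) = -35396/47828 = -35396*1/47828 = -8849/11957 ≈ -0.74007)
C/55385 = -8849/11957/55385 = -8849/11957*1/55385 = -8849/662238445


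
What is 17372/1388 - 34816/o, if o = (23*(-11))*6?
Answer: 9336913/263373 ≈ 35.451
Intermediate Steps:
o = -1518 (o = -253*6 = -1518)
17372/1388 - 34816/o = 17372/1388 - 34816/(-1518) = 17372*(1/1388) - 34816*(-1/1518) = 4343/347 + 17408/759 = 9336913/263373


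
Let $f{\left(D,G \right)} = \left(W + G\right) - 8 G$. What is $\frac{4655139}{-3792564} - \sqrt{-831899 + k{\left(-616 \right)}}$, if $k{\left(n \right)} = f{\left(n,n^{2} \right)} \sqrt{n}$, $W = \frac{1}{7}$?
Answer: $- \frac{1551713}{1264188} - \frac{\sqrt{-40763051 - 260306802 i \sqrt{154}}}{7} \approx -5706.4 + 5777.6 i$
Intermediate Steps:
$W = \frac{1}{7} \approx 0.14286$
$f{\left(D,G \right)} = \frac{1}{7} - 7 G$ ($f{\left(D,G \right)} = \left(\frac{1}{7} + G\right) - 8 G = \frac{1}{7} - 7 G$)
$k{\left(n \right)} = \sqrt{n} \left(\frac{1}{7} - 7 n^{2}\right)$ ($k{\left(n \right)} = \left(\frac{1}{7} - 7 n^{2}\right) \sqrt{n} = \sqrt{n} \left(\frac{1}{7} - 7 n^{2}\right)$)
$\frac{4655139}{-3792564} - \sqrt{-831899 + k{\left(-616 \right)}} = \frac{4655139}{-3792564} - \sqrt{-831899 + \frac{\sqrt{-616} \left(1 - 49 \left(-616\right)^{2}\right)}{7}} = 4655139 \left(- \frac{1}{3792564}\right) - \sqrt{-831899 + \frac{2 i \sqrt{154} \left(1 - 18593344\right)}{7}} = - \frac{1551713}{1264188} - \sqrt{-831899 + \frac{2 i \sqrt{154} \left(1 - 18593344\right)}{7}} = - \frac{1551713}{1264188} - \sqrt{-831899 + \frac{1}{7} \cdot 2 i \sqrt{154} \left(-18593343\right)} = - \frac{1551713}{1264188} - \sqrt{-831899 - \frac{37186686 i \sqrt{154}}{7}}$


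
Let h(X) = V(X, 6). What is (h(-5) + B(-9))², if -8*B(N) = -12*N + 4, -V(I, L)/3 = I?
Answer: 1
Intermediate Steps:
V(I, L) = -3*I
h(X) = -3*X
B(N) = -½ + 3*N/2 (B(N) = -(-12*N + 4)/8 = -(4 - 12*N)/8 = -½ + 3*N/2)
(h(-5) + B(-9))² = (-3*(-5) + (-½ + (3/2)*(-9)))² = (15 + (-½ - 27/2))² = (15 - 14)² = 1² = 1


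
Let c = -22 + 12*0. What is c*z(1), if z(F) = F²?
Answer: -22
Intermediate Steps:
c = -22 (c = -22 + 0 = -22)
c*z(1) = -22*1² = -22*1 = -22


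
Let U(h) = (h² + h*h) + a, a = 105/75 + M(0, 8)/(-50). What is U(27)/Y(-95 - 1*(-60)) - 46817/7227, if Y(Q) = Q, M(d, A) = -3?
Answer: -609305621/12647250 ≈ -48.177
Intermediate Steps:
a = 73/50 (a = 105/75 - 3/(-50) = 105*(1/75) - 3*(-1/50) = 7/5 + 3/50 = 73/50 ≈ 1.4600)
U(h) = 73/50 + 2*h² (U(h) = (h² + h*h) + 73/50 = (h² + h²) + 73/50 = 2*h² + 73/50 = 73/50 + 2*h²)
U(27)/Y(-95 - 1*(-60)) - 46817/7227 = (73/50 + 2*27²)/(-95 - 1*(-60)) - 46817/7227 = (73/50 + 2*729)/(-95 + 60) - 46817*1/7227 = (73/50 + 1458)/(-35) - 46817/7227 = (72973/50)*(-1/35) - 46817/7227 = -72973/1750 - 46817/7227 = -609305621/12647250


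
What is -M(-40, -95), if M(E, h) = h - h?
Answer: 0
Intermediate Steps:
M(E, h) = 0
-M(-40, -95) = -1*0 = 0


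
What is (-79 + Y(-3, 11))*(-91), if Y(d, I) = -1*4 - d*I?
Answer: 4550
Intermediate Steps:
Y(d, I) = -4 - I*d
(-79 + Y(-3, 11))*(-91) = (-79 + (-4 - 1*11*(-3)))*(-91) = (-79 + (-4 + 33))*(-91) = (-79 + 29)*(-91) = -50*(-91) = 4550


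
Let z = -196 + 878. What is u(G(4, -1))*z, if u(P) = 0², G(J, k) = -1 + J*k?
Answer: 0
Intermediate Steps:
z = 682
u(P) = 0
u(G(4, -1))*z = 0*682 = 0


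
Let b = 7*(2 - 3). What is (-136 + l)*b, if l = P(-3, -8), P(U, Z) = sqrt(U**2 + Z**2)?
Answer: 952 - 7*sqrt(73) ≈ 892.19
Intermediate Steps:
b = -7 (b = 7*(-1) = -7)
l = sqrt(73) (l = sqrt((-3)**2 + (-8)**2) = sqrt(9 + 64) = sqrt(73) ≈ 8.5440)
(-136 + l)*b = (-136 + sqrt(73))*(-7) = 952 - 7*sqrt(73)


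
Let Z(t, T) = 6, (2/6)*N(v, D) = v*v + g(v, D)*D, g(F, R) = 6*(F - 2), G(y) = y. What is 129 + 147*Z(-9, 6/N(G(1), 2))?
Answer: 1011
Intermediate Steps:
g(F, R) = -12 + 6*F (g(F, R) = 6*(-2 + F) = -12 + 6*F)
N(v, D) = 3*v**2 + 3*D*(-12 + 6*v) (N(v, D) = 3*(v*v + (-12 + 6*v)*D) = 3*(v**2 + D*(-12 + 6*v)) = 3*v**2 + 3*D*(-12 + 6*v))
129 + 147*Z(-9, 6/N(G(1), 2)) = 129 + 147*6 = 129 + 882 = 1011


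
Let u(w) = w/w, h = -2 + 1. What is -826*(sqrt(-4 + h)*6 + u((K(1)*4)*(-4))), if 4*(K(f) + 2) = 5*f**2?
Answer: -826 - 4956*I*sqrt(5) ≈ -826.0 - 11082.0*I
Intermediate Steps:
h = -1
K(f) = -2 + 5*f**2/4 (K(f) = -2 + (5*f**2)/4 = -2 + 5*f**2/4)
u(w) = 1
-826*(sqrt(-4 + h)*6 + u((K(1)*4)*(-4))) = -826*(sqrt(-4 - 1)*6 + 1) = -826*(sqrt(-5)*6 + 1) = -826*((I*sqrt(5))*6 + 1) = -826*(6*I*sqrt(5) + 1) = -826*(1 + 6*I*sqrt(5)) = -826 - 4956*I*sqrt(5)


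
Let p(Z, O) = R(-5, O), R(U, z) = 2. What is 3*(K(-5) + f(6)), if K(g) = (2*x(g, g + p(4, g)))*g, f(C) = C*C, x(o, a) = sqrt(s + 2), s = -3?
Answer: 108 - 30*I ≈ 108.0 - 30.0*I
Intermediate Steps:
p(Z, O) = 2
x(o, a) = I (x(o, a) = sqrt(-3 + 2) = sqrt(-1) = I)
f(C) = C**2
K(g) = 2*I*g (K(g) = (2*I)*g = 2*I*g)
3*(K(-5) + f(6)) = 3*(2*I*(-5) + 6**2) = 3*(-10*I + 36) = 3*(36 - 10*I) = 108 - 30*I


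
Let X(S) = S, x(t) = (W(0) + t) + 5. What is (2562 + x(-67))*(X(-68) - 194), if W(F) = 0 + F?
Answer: -655000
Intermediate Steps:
W(F) = F
x(t) = 5 + t (x(t) = (0 + t) + 5 = t + 5 = 5 + t)
(2562 + x(-67))*(X(-68) - 194) = (2562 + (5 - 67))*(-68 - 194) = (2562 - 62)*(-262) = 2500*(-262) = -655000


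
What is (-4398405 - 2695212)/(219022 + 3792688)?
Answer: -7093617/4011710 ≈ -1.7682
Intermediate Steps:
(-4398405 - 2695212)/(219022 + 3792688) = -7093617/4011710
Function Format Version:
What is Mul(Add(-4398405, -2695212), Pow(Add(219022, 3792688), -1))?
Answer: Rational(-7093617, 4011710) ≈ -1.7682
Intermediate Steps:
Mul(Add(-4398405, -2695212), Pow(Add(219022, 3792688), -1)) = Mul(-7093617, Pow(4011710, -1)) = Mul(-7093617, Rational(1, 4011710)) = Rational(-7093617, 4011710)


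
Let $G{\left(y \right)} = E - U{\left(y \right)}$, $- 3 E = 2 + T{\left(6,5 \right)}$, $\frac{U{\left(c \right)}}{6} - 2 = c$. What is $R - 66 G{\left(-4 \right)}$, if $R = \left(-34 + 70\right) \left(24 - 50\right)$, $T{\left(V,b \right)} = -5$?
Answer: $-1794$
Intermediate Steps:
$U{\left(c \right)} = 12 + 6 c$
$E = 1$ ($E = - \frac{2 - 5}{3} = \left(- \frac{1}{3}\right) \left(-3\right) = 1$)
$G{\left(y \right)} = -11 - 6 y$ ($G{\left(y \right)} = 1 - \left(12 + 6 y\right) = -11 - 6 y$)
$R = -936$ ($R = 36 \left(-26\right) = -936$)
$R - 66 G{\left(-4 \right)} = -936 - 66 \left(-11 - -24\right) = -936 - 66 \left(-11 + 24\right) = -936 - 858 = -1794$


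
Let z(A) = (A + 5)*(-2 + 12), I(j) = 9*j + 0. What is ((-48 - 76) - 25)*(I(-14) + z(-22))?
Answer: 44104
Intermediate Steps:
I(j) = 9*j
z(A) = 50 + 10*A (z(A) = (5 + A)*10 = 50 + 10*A)
((-48 - 76) - 25)*(I(-14) + z(-22)) = ((-48 - 76) - 25)*(9*(-14) + (50 + 10*(-22))) = (-124 - 25)*(-126 + (50 - 220)) = -149*(-126 - 170) = -149*(-296) = 44104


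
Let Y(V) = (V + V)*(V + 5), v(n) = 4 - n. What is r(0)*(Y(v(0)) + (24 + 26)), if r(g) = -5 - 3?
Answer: -976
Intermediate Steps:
r(g) = -8
Y(V) = 2*V*(5 + V) (Y(V) = (2*V)*(5 + V) = 2*V*(5 + V))
r(0)*(Y(v(0)) + (24 + 26)) = -8*(2*(4 - 1*0)*(5 + (4 - 1*0)) + (24 + 26)) = -8*(2*(4 + 0)*(5 + (4 + 0)) + 50) = -8*(2*4*(5 + 4) + 50) = -8*(2*4*9 + 50) = -8*(72 + 50) = -8*122 = -976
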